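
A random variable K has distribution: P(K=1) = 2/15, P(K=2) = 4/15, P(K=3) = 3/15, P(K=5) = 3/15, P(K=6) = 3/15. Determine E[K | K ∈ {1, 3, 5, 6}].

4

P(K ∈ {1, 3, 5, 6}) = 11/15.
Σ over the event: 1·2/15 + 3·1/5 + 5·1/5 + 6·1/5 = 44/15.
E[K | K ∈ {1, 3, 5, 6}] = (44/15) / (11/15) = 4.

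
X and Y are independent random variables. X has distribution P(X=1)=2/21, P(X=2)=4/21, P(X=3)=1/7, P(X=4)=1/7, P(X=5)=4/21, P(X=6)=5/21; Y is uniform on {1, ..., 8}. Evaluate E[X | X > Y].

73/15

P(X > Y) = 5/14.
Summing X·P(x,y) over outcomes with X > Y gives 73/42.
E[X | X > Y] = (73/42) / (5/14) = 73/15.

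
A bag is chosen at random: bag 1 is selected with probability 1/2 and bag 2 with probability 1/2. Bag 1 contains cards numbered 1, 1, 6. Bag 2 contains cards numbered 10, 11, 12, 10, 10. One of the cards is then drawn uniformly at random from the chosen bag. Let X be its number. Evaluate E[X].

199/30

E[X | bag 1] = (1+1+6)/3 = 8/3.
E[X | bag 2] = (10+11+12+10+10)/5 = 53/5.
By the law of total expectation,
E[X] = (1/2)·(8/3) + (1/2)·(53/5) = 199/30.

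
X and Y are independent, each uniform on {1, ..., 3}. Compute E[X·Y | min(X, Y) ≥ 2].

Outcomes with min(X, Y) ≥ 2: (2,2), (2,3), (3,2), (3,3), each with probability 1/9.
E[X·Y | min(X, Y) ≥ 2] = (4 + 6 + 6 + 9) / 4 = 25/4.

25/4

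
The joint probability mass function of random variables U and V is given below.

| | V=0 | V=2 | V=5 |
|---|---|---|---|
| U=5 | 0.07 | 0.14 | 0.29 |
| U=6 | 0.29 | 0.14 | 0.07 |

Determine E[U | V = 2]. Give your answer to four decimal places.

5.5000

P(V = 2) = 0.28.
Σ U·P over the event = 5·(0.14) + 6·(0.14) = 1.54.
E[U | V = 2] = (1.54) / (0.28) = 5.5000.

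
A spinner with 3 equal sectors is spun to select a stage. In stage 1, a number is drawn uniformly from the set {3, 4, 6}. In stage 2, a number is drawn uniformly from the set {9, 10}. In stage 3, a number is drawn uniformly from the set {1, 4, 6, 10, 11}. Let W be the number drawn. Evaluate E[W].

E[W | stage 1] = (3+4+6)/3 = 13/3.
E[W | stage 2] = (9+10)/2 = 19/2.
E[W | stage 3] = (1+4+6+10+11)/5 = 32/5.
By the law of total expectation,
E[W] = (1/3)·(13/3) + (1/3)·(19/2) + (1/3)·(32/5) = 607/90.

607/90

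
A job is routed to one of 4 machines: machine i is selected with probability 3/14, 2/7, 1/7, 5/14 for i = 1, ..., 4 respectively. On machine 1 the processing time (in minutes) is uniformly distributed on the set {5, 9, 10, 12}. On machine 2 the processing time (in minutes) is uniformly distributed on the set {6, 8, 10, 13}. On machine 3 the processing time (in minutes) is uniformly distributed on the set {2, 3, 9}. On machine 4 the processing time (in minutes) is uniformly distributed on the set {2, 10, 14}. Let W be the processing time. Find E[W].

E[W | machine 1] = (5+9+10+12)/4 = 9.
E[W | machine 2] = (6+8+10+13)/4 = 37/4.
E[W | machine 3] = (2+3+9)/3 = 14/3.
E[W | machine 4] = (2+10+14)/3 = 26/3.
By the law of total expectation,
E[W] = (3/14)·(9) + (2/7)·(37/4) + (1/7)·(14/3) + (5/14)·(26/3) = 25/3.

25/3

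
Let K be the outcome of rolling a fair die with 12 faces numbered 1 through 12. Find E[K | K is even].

Given K is even, K is equally likely to be any of {2, 4, 6, 8, 10, 12}.
E[K | K is even] = (2 + 4 + 6 + 8 + 10 + 12) / 6 = 7.

7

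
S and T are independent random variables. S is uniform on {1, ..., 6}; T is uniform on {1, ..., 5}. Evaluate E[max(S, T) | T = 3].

4

Outcomes with T = 3: (1,3), (2,3), (3,3), (4,3), (5,3), (6,3), each with probability 1/30.
E[max(S, T) | T = 3] = (3 + 3 + 3 + 4 + 5 + 6) / 6 = 4.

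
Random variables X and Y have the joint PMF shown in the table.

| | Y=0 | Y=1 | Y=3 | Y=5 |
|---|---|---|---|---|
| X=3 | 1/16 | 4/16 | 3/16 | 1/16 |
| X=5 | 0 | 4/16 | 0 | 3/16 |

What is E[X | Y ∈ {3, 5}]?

P(Y ∈ {3, 5}) = 7/16.
Σ X·P over the event = 3·(3/16) + 3·(1/16) + 5·(3/16) = 27/16.
E[X | Y ∈ {3, 5}] = (27/16) / (7/16) = 27/7.

27/7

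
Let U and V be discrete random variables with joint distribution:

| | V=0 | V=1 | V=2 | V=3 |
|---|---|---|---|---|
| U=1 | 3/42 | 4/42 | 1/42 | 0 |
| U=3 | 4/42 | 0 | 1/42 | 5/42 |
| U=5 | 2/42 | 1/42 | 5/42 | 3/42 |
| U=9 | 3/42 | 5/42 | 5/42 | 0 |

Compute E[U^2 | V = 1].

P(V = 1) = 5/21.
Σ U^2·P over the event = 1·(4/42) + 25·(1/42) + 81·(5/42) = 31/3.
E[U^2 | V = 1] = (31/3) / (5/21) = 217/5.

217/5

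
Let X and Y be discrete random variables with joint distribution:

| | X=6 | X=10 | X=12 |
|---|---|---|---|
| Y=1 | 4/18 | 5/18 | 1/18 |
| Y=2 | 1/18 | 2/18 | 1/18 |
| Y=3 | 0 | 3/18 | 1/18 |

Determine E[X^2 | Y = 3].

P(Y = 3) = 2/9.
Σ X^2·P over the event = 100·(3/18) + 144·(1/18) = 74/3.
E[X^2 | Y = 3] = (74/3) / (2/9) = 111.

111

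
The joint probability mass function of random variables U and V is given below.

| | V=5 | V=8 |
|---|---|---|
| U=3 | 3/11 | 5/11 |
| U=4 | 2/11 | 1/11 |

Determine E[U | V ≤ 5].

17/5

P(V ≤ 5) = 5/11.
Σ U·P over the event = 3·(3/11) + 4·(2/11) = 17/11.
E[U | V ≤ 5] = (17/11) / (5/11) = 17/5.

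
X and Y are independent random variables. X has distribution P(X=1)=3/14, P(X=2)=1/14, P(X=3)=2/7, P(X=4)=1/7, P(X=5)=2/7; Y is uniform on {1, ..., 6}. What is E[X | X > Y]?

P(X > Y) = 31/84.
Summing X·P(x,y) over outcomes with X > Y gives 65/42.
E[X | X > Y] = (65/42) / (31/84) = 130/31.

130/31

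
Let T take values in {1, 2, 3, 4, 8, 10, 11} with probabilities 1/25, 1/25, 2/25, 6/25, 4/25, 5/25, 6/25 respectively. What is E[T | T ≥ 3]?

178/23

P(T ≥ 3) = 23/25.
Σ over the event: 3·2/25 + 4·6/25 + 8·4/25 + 10·1/5 + 11·6/25 = 178/25.
E[T | T ≥ 3] = (178/25) / (23/25) = 178/23.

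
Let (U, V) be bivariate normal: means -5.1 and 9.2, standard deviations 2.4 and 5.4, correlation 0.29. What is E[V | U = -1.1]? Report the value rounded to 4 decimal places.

11.8100

E[V | U=x] = μ_V + ρ(σ_V/σ_U)(x − μ_U) for jointly normal variables.
E[V | U=-1.1] = 9.2 + (0.29)·(5.4/2.4)·(-1.1 − (-5.1)) = 9.2 + (0.6525)·(4) = 11.8100.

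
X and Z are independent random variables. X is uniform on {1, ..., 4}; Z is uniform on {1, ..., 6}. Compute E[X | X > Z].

Outcomes with X > Z: (2,1), (3,1), (3,2), (4,1), (4,2), (4,3), each with probability 1/24.
E[X | X > Z] = (2 + 3 + 3 + 4 + 4 + 4) / 6 = 10/3.

10/3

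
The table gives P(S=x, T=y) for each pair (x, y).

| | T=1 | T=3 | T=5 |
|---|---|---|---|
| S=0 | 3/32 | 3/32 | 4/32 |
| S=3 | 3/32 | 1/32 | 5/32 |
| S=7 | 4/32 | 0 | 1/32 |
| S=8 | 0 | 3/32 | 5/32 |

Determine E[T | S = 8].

17/4

P(S = 8) = 1/4.
Σ T·P over the event = 3·(3/32) + 5·(5/32) = 17/16.
E[T | S = 8] = (17/16) / (1/4) = 17/4.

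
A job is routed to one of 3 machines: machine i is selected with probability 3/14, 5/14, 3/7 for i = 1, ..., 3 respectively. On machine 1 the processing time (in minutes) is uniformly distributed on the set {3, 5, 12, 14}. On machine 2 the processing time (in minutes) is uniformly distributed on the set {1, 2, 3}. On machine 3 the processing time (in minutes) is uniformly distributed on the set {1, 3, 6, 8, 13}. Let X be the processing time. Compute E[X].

E[X | machine 1] = (3+5+12+14)/4 = 17/2.
E[X | machine 2] = (1+2+3)/3 = 2.
E[X | machine 3] = (1+3+6+8+13)/5 = 31/5.
By the law of total expectation,
E[X] = (3/14)·(17/2) + (5/14)·(2) + (3/7)·(31/5) = 727/140.

727/140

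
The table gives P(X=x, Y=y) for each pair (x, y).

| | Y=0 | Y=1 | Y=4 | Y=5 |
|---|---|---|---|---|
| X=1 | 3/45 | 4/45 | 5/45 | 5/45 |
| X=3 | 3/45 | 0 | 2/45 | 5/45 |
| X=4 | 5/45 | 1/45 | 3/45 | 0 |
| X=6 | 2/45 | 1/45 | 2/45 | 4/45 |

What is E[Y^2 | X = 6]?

133/9

P(X = 6) = 1/5.
Σ Y^2·P over the event = 0·(2/45) + 1·(1/45) + 16·(2/45) + 25·(4/45) = 133/45.
E[Y^2 | X = 6] = (133/45) / (1/5) = 133/9.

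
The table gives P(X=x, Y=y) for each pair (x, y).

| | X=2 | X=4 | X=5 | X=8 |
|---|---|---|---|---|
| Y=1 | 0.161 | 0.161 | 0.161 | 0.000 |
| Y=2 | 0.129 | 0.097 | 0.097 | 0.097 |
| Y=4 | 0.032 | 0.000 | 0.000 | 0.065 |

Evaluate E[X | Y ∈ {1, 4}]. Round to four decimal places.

4.0603

P(Y ∈ {1, 4}) = 0.580.
Summing X·P(X=x,Y=y) over the conditioning event gives 2.355.
E[X | Y ∈ {1, 4}] = (2.355) / (0.580) = 4.0603.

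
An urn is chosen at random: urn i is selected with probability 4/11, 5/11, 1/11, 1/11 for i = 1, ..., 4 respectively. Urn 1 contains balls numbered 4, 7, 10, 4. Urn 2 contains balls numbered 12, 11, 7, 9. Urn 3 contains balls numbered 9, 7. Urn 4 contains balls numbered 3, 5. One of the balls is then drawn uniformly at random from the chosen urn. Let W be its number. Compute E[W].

343/44

E[W | urn 1] = (4+7+10+4)/4 = 25/4.
E[W | urn 2] = (12+11+7+9)/4 = 39/4.
E[W | urn 3] = (9+7)/2 = 8.
E[W | urn 4] = (3+5)/2 = 4.
By the law of total expectation,
E[W] = (4/11)·(25/4) + (5/11)·(39/4) + (1/11)·(8) + (1/11)·(4) = 343/44.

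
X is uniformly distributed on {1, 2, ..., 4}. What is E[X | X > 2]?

Given X > 2, X is equally likely to be any of {3, 4}.
E[X | X > 2] = (3 + 4) / 2 = 7/2.

7/2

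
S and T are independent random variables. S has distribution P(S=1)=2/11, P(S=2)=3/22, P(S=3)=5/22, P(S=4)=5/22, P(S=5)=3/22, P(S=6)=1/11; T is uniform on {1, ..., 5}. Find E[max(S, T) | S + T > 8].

91/17

P(S + T > 8) = 17/110.
Summing max(S,T)·P(x,y) over outcomes with S + T > 8 gives 91/110.
E[max(S, T) | S + T > 8] = (91/110) / (17/110) = 91/17.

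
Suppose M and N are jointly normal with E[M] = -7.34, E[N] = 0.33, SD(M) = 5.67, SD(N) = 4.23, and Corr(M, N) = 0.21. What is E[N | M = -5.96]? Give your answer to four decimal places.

0.5462

The regression of N on M has slope ρ·σ_N/σ_M and passes through (μ_M, μ_N).
E[N | M=-5.96] = 0.33 + (0.21)·(4.23/5.67)·(-5.96 − (-7.34)) = 0.33 + (0.15667)·(1.38) = 0.5462.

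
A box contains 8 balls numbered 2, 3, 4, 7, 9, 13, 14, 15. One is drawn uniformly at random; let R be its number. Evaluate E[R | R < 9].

P(R < 9) = 1/2.
Σ over the event: 2·1/8 + 3·1/8 + 4·1/8 + 7·1/8 = 2.
E[R | R < 9] = (2) / (1/2) = 4.

4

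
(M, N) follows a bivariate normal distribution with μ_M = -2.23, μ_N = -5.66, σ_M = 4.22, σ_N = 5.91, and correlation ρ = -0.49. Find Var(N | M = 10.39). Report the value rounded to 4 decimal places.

Var(N | M=x) = (1 − ρ²)·σ_N².
Var(N | M=10.39) = (5.91)²·(1 − (-0.49)²) = 34.9281·0.7599 = 26.5419.

26.5419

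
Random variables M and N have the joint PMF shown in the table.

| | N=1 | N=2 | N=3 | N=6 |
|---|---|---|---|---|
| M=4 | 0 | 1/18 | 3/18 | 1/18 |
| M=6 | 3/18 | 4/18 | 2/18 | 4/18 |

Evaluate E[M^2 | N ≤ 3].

388/13

P(N ≤ 3) = 13/18.
Σ M^2·P over the event = 16·(1/18) + 16·(3/18) + 36·(3/18) + 36·(4/18) + 36·(2/18) = 194/9.
E[M^2 | N ≤ 3] = (194/9) / (13/18) = 388/13.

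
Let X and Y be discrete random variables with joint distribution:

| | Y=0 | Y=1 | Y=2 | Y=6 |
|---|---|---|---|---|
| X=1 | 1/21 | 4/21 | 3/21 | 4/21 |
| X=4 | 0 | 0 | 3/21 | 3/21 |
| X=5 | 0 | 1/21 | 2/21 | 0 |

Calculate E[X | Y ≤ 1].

P(Y ≤ 1) = 2/7.
Σ X·P over the event = 1·(1/21) + 1·(4/21) + 5·(1/21) = 10/21.
E[X | Y ≤ 1] = (10/21) / (2/7) = 5/3.

5/3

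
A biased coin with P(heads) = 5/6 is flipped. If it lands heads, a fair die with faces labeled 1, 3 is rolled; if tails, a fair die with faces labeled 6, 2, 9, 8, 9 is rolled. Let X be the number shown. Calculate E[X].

14/5

E[X | heads] = (1+3)/2 = 2.
E[X | tails] = (6+2+9+8+9)/5 = 34/5.
By the law of total expectation,
E[X] = (5/6)·(2) + (1/6)·(34/5) = 14/5.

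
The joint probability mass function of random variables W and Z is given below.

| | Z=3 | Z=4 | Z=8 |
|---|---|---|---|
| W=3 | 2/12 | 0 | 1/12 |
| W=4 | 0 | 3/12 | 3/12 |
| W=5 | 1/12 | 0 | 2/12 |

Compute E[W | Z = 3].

P(Z = 3) = 1/4.
Σ W·P over the event = 3·(2/12) + 5·(1/12) = 11/12.
E[W | Z = 3] = (11/12) / (1/4) = 11/3.

11/3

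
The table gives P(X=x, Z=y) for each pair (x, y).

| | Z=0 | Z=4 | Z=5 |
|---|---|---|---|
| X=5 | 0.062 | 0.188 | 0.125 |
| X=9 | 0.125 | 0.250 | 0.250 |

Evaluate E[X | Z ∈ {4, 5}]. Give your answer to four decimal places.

P(Z ∈ {4, 5}) = 0.813.
Summing X·P(X=x,Z=y) over the conditioning event gives 6.065.
E[X | Z ∈ {4, 5}] = (6.065) / (0.813) = 7.4600.

7.4600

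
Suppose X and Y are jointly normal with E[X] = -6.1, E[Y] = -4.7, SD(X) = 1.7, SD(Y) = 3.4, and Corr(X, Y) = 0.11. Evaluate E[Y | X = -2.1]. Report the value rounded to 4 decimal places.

For a bivariate normal, E[Y | X=x] = μ_Y + ρ·(σ_Y/σ_X)·(x − μ_X).
E[Y | X=-2.1] = -4.7 + (0.11)·(3.4/1.7)·(-2.1 − (-6.1)) = -4.7 + (0.22)·(4) = -3.8200.

-3.8200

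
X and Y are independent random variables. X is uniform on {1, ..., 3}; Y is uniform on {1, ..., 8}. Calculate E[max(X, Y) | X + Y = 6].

P(X + Y = 6) = 1/8.
Summing max(X,Y)·P(x,y) over outcomes with X + Y = 6 gives 1/2.
E[max(X, Y) | X + Y = 6] = (1/2) / (1/8) = 4.

4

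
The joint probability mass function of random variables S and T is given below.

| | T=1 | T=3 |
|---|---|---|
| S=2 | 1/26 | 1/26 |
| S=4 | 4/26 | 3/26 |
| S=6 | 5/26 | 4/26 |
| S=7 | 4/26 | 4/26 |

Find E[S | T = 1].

P(T = 1) = 7/13.
Σ S·P over the event = 2·(1/26) + 4·(4/26) + 6·(5/26) + 7·(4/26) = 38/13.
E[S | T = 1] = (38/13) / (7/13) = 38/7.

38/7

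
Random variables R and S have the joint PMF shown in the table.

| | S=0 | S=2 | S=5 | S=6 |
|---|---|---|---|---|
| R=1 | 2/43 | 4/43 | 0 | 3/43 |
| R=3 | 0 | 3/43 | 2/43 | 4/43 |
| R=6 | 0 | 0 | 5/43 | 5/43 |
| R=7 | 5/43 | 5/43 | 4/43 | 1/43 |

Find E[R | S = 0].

P(S = 0) = 7/43.
Σ R·P over the event = 1·(2/43) + 7·(5/43) = 37/43.
E[R | S = 0] = (37/43) / (7/43) = 37/7.

37/7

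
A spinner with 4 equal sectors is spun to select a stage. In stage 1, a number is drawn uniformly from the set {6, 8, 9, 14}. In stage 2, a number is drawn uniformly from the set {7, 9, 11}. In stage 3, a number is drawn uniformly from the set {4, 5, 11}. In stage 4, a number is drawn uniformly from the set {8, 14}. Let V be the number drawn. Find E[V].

431/48

E[V | stage 1] = (6+8+9+14)/4 = 37/4.
E[V | stage 2] = (7+9+11)/3 = 9.
E[V | stage 3] = (4+5+11)/3 = 20/3.
E[V | stage 4] = (8+14)/2 = 11.
By the law of total expectation,
E[V] = (1/4)·(37/4) + (1/4)·(9) + (1/4)·(20/3) + (1/4)·(11) = 431/48.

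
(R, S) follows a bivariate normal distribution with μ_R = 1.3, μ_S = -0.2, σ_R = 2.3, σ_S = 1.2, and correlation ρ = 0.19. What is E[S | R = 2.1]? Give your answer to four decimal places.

The regression of S on R has slope ρ·σ_S/σ_R and passes through (μ_R, μ_S).
E[S | R=2.1] = -0.2 + (0.19)·(1.2/2.3)·(2.1 − (1.3)) = -0.2 + (0.09913)·(0.8) = -0.1207.

-0.1207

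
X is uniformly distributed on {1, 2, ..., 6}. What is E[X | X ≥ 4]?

Given X ≥ 4, X is equally likely to be any of {4, 5, 6}.
E[X | X ≥ 4] = (4 + 5 + 6) / 3 = 5.

5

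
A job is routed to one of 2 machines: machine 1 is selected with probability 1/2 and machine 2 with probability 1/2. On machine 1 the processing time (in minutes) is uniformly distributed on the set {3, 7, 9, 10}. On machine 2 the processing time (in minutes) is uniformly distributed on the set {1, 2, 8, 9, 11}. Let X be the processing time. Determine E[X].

E[X | machine 1] = (3+7+9+10)/4 = 29/4.
E[X | machine 2] = (1+2+8+9+11)/5 = 31/5.
E[X] = (1/2)·(29/4) + (1/2)·(31/5) = 269/40.

269/40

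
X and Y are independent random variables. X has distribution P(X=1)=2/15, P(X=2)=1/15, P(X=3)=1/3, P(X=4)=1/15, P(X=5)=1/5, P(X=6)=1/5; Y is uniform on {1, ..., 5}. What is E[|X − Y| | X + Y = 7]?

P(X + Y = 7) = 13/75.
Summing |X−Y|·P(x,y) over outcomes with X + Y = 7 gives 11/25.
E[|X − Y| | X + Y = 7] = (11/25) / (13/75) = 33/13.

33/13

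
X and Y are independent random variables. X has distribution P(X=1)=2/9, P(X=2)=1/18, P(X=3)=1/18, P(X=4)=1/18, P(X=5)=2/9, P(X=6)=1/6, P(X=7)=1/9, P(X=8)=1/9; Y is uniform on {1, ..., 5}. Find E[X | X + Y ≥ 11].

94/13

P(X + Y ≥ 11) = 13/90.
Summing X·P(x,y) over outcomes with X + Y ≥ 11 gives 47/45.
E[X | X + Y ≥ 11] = (47/45) / (13/90) = 94/13.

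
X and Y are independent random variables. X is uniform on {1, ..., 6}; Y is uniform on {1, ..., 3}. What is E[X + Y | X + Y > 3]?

91/15

P(X + Y > 3) = 5/6.
Summing (X+Y)·P(x,y) over outcomes with X + Y > 3 gives 91/18.
E[X + Y | X + Y > 3] = (91/18) / (5/6) = 91/15.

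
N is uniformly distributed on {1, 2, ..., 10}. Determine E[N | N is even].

Given N is even, N is equally likely to be any of {2, 4, 6, 8, 10}.
E[N | N is even] = (2 + 4 + 6 + 8 + 10) / 5 = 6.

6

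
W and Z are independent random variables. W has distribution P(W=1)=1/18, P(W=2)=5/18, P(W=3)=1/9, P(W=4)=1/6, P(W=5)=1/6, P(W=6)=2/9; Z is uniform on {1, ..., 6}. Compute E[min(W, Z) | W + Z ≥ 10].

P(W + Z ≥ 10) = 7/36.
Summing min(W,Z)·P(x,y) over outcomes with W + Z ≥ 10 gives 17/18.
E[min(W, Z) | W + Z ≥ 10] = (17/18) / (7/36) = 34/7.

34/7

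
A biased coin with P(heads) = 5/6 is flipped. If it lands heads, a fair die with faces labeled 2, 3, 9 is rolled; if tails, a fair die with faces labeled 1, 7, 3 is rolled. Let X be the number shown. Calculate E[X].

9/2

E[X | heads] = (2+3+9)/3 = 14/3.
E[X | tails] = (1+7+3)/3 = 11/3.
E[X] = (5/6)·(14/3) + (1/6)·(11/3) = 9/2.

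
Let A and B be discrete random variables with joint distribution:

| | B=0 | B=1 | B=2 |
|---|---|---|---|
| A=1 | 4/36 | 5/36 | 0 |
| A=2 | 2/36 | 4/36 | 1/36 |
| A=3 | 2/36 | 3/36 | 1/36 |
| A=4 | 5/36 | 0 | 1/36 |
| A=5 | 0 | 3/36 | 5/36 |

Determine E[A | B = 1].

P(B = 1) = 5/12.
Σ A·P over the event = 1·(5/36) + 2·(4/36) + 3·(3/36) + 5·(3/36) = 37/36.
E[A | B = 1] = (37/36) / (5/12) = 37/15.

37/15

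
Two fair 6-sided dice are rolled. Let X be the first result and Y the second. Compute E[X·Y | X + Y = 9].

Outcomes with X + Y = 9: (3,6), (4,5), (5,4), (6,3), each with probability 1/36.
E[X·Y | X + Y = 9] = (18 + 20 + 20 + 18) / 4 = 19.

19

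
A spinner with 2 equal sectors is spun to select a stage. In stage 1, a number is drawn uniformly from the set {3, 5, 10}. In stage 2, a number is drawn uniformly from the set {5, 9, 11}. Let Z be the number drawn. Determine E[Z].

E[Z | stage 1] = (3+5+10)/3 = 6.
E[Z | stage 2] = (5+9+11)/3 = 25/3.
By the law of total expectation,
E[Z] = (1/2)·(6) + (1/2)·(25/3) = 43/6.

43/6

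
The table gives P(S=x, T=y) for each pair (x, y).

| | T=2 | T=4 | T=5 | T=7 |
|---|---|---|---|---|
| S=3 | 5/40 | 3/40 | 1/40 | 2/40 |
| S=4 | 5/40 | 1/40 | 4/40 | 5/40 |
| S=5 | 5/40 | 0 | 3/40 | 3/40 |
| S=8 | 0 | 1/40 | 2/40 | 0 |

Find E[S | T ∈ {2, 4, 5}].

P(T ∈ {2, 4, 5}) = 3/4.
Summing S·P(S=x,T=y) over the conditioning event gives 131/40.
E[S | T ∈ {2, 4, 5}] = (131/40) / (3/4) = 131/30.

131/30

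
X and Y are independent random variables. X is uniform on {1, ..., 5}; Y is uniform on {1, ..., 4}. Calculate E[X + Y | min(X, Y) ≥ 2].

P(min(X, Y) ≥ 2) = 3/5.
Summing (X+Y)·P(x,y) over outcomes with min(X, Y) ≥ 2 gives 39/10.
E[X + Y | min(X, Y) ≥ 2] = (39/10) / (3/5) = 13/2.

13/2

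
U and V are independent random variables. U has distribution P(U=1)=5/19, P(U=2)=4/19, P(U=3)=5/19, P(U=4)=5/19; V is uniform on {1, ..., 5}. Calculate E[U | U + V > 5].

73/24

P(U + V > 5) = 48/95.
Summing U·P(x,y) over outcomes with U + V > 5 gives 146/95.
E[U | U + V > 5] = (146/95) / (48/95) = 73/24.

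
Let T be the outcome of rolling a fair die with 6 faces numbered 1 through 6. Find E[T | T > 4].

Given T > 4, T is equally likely to be any of {5, 6}.
E[T | T > 4] = (5 + 6) / 2 = 11/2.

11/2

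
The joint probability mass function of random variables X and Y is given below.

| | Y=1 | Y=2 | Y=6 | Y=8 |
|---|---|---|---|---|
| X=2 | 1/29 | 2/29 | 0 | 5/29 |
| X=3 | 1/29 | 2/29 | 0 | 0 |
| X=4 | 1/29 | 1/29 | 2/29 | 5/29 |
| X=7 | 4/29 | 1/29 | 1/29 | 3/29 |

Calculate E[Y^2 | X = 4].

P(X = 4) = 9/29.
Σ Y^2·P over the event = 1·(1/29) + 4·(1/29) + 36·(2/29) + 64·(5/29) = 397/29.
E[Y^2 | X = 4] = (397/29) / (9/29) = 397/9.

397/9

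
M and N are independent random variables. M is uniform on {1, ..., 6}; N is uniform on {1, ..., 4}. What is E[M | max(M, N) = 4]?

P(max(M, N) = 4) = 7/24.
Summing M·P(x,y) over outcomes with max(M, N) = 4 gives 11/12.
E[M | max(M, N) = 4] = (11/12) / (7/24) = 22/7.

22/7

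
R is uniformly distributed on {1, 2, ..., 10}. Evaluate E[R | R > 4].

Given R > 4, R is equally likely to be any of {5, 6, 7, 8, 9, 10}.
E[R | R > 4] = (5 + 6 + 7 + 8 + 9 + 10) / 6 = 15/2.

15/2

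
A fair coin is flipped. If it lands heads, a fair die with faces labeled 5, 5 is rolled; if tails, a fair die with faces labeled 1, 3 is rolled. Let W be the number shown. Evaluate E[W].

E[W | heads] = (5+5)/2 = 5.
E[W | tails] = (1+3)/2 = 2.
By the law of total expectation,
E[W] = (1/2)·(5) + (1/2)·(2) = 7/2.

7/2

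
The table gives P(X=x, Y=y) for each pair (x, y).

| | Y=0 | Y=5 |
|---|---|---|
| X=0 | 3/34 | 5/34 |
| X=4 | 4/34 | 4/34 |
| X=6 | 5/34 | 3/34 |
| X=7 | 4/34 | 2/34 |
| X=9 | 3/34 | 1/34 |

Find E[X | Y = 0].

101/19

P(Y = 0) = 19/34.
Σ X·P over the event = 0·(3/34) + 4·(4/34) + 6·(5/34) + 7·(4/34) + 9·(3/34) = 101/34.
E[X | Y = 0] = (101/34) / (19/34) = 101/19.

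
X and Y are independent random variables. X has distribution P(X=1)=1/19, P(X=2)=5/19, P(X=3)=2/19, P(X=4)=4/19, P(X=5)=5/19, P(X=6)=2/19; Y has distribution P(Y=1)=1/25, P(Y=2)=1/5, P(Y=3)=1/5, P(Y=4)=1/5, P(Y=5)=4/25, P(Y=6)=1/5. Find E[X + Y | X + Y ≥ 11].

P(X + Y ≥ 11) = 43/475.
Summing (X+Y)·P(x,y) over outcomes with X + Y ≥ 11 gives 483/475.
E[X + Y | X + Y ≥ 11] = (483/475) / (43/475) = 483/43.

483/43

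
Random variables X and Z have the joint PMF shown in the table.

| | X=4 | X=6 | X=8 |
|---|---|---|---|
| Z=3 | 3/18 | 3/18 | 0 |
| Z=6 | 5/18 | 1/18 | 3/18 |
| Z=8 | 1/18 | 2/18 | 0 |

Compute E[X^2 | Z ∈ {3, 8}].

244/9

P(Z ∈ {3, 8}) = 1/2.
Σ X^2·P over the event = 16·(3/18) + 16·(1/18) + 36·(3/18) + 36·(2/18) = 122/9.
E[X^2 | Z ∈ {3, 8}] = (122/9) / (1/2) = 244/9.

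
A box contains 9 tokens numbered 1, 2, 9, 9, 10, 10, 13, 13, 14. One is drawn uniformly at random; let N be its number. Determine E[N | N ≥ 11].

P(N ≥ 11) = 1/3.
Σ over the event: 13·2/9 + 14·1/9 = 40/9.
E[N | N ≥ 11] = (40/9) / (1/3) = 40/3.

40/3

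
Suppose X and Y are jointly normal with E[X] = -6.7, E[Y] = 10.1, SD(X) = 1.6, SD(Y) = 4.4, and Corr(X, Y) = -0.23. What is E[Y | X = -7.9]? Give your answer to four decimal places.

10.8590

E[Y | X=x] = μ_Y + ρ(σ_Y/σ_X)(x − μ_X) for jointly normal variables.
E[Y | X=-7.9] = 10.1 + (-0.23)·(4.4/1.6)·(-7.9 − (-6.7)) = 10.1 + (-0.6325)·(-1.2) = 10.8590.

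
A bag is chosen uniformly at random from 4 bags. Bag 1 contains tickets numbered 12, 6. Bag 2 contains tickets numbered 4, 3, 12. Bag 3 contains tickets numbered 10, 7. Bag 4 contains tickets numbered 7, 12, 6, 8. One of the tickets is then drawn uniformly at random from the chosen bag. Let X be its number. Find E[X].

E[X | bag 1] = (12+6)/2 = 9.
E[X | bag 2] = (4+3+12)/3 = 19/3.
E[X | bag 3] = (10+7)/2 = 17/2.
E[X | bag 4] = (7+12+6+8)/4 = 33/4.
E[X] = (1/4)·(9) + (1/4)·(19/3) + (1/4)·(17/2) + (1/4)·(33/4) = 385/48.

385/48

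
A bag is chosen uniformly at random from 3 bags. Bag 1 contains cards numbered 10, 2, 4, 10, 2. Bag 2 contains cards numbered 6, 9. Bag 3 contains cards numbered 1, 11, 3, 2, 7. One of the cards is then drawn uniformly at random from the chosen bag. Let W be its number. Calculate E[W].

179/30

E[W | bag 1] = (10+2+4+10+2)/5 = 28/5.
E[W | bag 2] = (6+9)/2 = 15/2.
E[W | bag 3] = (1+11+3+2+7)/5 = 24/5.
By the law of total expectation,
E[W] = (1/3)·(28/5) + (1/3)·(15/2) + (1/3)·(24/5) = 179/30.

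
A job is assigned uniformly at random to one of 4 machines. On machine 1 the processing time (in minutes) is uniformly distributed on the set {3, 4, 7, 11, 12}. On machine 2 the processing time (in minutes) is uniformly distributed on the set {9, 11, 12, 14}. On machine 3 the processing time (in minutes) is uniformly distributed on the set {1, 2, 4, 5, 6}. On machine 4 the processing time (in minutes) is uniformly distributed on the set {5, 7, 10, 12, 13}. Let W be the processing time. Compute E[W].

E[W | machine 1] = (3+4+7+11+12)/5 = 37/5.
E[W | machine 2] = (9+11+12+14)/4 = 23/2.
E[W | machine 3] = (1+2+4+5+6)/5 = 18/5.
E[W | machine 4] = (5+7+10+12+13)/5 = 47/5.
By the law of total expectation,
E[W] = (1/4)·(37/5) + (1/4)·(23/2) + (1/4)·(18/5) + (1/4)·(47/5) = 319/40.

319/40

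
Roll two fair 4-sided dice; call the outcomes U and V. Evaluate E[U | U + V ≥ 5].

3

Outcomes with U + V ≥ 5: (1,4), (2,3), (2,4), (3,2), (3,3), (3,4), (4,1), (4,2), (4,3), (4,4), each with probability 1/16.
E[U | U + V ≥ 5] = (1 + 2 + 2 + 3 + 3 + 3 + 4 + 4 + 4 + 4) / 10 = 3.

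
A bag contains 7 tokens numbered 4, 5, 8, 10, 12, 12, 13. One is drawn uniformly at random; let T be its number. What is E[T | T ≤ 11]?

P(T ≤ 11) = 4/7.
Σ over the event: 4·1/7 + 5·1/7 + 8·1/7 + 10·1/7 = 27/7.
E[T | T ≤ 11] = (27/7) / (4/7) = 27/4.

27/4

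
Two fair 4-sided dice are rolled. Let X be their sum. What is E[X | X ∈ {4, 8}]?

P(X ∈ {4, 8}) = 1/4.
Σ over the event: 4·3/16 + 8·1/16 = 5/4.
E[X | X ∈ {4, 8}] = (5/4) / (1/4) = 5.

5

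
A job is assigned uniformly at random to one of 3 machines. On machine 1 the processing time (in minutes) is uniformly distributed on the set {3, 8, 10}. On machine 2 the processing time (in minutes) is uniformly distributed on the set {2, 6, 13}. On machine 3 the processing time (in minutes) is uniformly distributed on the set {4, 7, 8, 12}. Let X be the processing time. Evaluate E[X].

29/4

E[X | machine 1] = (3+8+10)/3 = 7.
E[X | machine 2] = (2+6+13)/3 = 7.
E[X | machine 3] = (4+7+8+12)/4 = 31/4.
E[X] = (1/3)·(7) + (1/3)·(7) + (1/3)·(31/4) = 29/4.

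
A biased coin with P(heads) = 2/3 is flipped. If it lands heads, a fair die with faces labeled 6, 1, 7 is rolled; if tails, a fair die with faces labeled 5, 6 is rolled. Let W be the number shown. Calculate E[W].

E[W | heads] = (6+1+7)/3 = 14/3.
E[W | tails] = (5+6)/2 = 11/2.
E[W] = (2/3)·(14/3) + (1/3)·(11/2) = 89/18.

89/18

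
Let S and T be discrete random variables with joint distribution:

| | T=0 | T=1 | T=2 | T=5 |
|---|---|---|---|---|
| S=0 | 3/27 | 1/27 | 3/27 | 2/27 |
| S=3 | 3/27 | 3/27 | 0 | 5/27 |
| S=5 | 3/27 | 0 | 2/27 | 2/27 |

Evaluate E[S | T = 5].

P(T = 5) = 1/3.
Σ S·P over the event = 0·(2/27) + 3·(5/27) + 5·(2/27) = 25/27.
E[S | T = 5] = (25/27) / (1/3) = 25/9.

25/9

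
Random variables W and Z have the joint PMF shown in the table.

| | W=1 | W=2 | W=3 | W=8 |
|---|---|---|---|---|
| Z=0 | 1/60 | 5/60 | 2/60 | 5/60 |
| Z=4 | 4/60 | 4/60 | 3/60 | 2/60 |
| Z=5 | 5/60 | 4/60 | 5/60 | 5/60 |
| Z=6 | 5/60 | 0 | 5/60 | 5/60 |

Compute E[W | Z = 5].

P(Z = 5) = 19/60.
Summing W·P(W=x,Z=y) over the conditioning event gives 17/15.
E[W | Z = 5] = (17/15) / (19/60) = 68/19.

68/19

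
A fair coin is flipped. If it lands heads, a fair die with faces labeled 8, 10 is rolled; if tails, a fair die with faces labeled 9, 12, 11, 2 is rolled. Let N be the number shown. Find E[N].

E[N | heads] = (8+10)/2 = 9.
E[N | tails] = (9+12+11+2)/4 = 17/2.
E[N] = (1/2)·(9) + (1/2)·(17/2) = 35/4.

35/4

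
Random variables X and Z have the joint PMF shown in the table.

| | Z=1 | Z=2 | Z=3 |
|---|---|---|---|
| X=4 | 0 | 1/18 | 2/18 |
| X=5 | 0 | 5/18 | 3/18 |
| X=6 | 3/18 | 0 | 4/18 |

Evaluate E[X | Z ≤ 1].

P(Z ≤ 1) = 1/6.
Σ X·P over the event = 6·(3/18) = 1.
E[X | Z ≤ 1] = (1) / (1/6) = 6.

6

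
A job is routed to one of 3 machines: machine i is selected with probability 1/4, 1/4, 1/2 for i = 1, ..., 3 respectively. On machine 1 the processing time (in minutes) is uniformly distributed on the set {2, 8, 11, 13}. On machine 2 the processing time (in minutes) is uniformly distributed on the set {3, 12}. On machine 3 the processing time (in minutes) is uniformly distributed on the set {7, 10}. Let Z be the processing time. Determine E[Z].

33/4

E[Z | machine 1] = (2+8+11+13)/4 = 17/2.
E[Z | machine 2] = (3+12)/2 = 15/2.
E[Z | machine 3] = (7+10)/2 = 17/2.
By the law of total expectation,
E[Z] = (1/4)·(17/2) + (1/4)·(15/2) + (1/2)·(17/2) = 33/4.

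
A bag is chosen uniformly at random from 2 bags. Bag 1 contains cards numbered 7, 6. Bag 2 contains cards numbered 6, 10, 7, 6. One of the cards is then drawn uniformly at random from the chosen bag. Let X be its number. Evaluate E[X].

55/8

E[X | bag 1] = (7+6)/2 = 13/2.
E[X | bag 2] = (6+10+7+6)/4 = 29/4.
E[X] = (1/2)·(13/2) + (1/2)·(29/4) = 55/8.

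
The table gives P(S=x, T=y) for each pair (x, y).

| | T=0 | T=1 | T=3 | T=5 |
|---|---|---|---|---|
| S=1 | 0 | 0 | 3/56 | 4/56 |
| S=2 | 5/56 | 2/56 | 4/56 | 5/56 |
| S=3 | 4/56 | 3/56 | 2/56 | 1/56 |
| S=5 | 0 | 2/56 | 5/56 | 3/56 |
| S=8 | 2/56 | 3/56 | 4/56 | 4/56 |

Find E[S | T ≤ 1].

P(T ≤ 1) = 3/8.
Summing S·P(S=x,T=y) over the conditioning event gives 85/56.
E[S | T ≤ 1] = (85/56) / (3/8) = 85/21.

85/21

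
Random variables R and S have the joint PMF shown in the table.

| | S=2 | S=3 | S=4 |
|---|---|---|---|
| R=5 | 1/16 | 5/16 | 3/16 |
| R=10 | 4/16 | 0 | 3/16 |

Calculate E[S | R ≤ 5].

29/9

P(R ≤ 5) = 9/16.
Σ S·P over the event = 2·(1/16) + 3·(5/16) + 4·(3/16) = 29/16.
E[S | R ≤ 5] = (29/16) / (9/16) = 29/9.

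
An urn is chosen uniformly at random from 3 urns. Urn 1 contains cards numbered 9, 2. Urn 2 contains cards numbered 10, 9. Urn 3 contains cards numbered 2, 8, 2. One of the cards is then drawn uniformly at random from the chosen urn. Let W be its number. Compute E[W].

E[W | urn 1] = (9+2)/2 = 11/2.
E[W | urn 2] = (10+9)/2 = 19/2.
E[W | urn 3] = (2+8+2)/3 = 4.
E[W] = (1/3)·(11/2) + (1/3)·(19/2) + (1/3)·(4) = 19/3.

19/3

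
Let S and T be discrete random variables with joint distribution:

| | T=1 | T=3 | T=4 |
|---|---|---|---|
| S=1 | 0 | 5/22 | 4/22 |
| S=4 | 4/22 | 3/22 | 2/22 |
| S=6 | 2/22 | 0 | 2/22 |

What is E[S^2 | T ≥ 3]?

P(T ≥ 3) = 8/11.
Σ S^2·P over the event = 1·(5/22) + 1·(4/22) + 16·(3/22) + 16·(2/22) + 36·(2/22) = 161/22.
E[S^2 | T ≥ 3] = (161/22) / (8/11) = 161/16.

161/16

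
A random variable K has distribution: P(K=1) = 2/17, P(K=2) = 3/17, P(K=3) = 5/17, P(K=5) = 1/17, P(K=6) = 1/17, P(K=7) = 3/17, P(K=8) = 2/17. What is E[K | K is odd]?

43/11

P(K is odd) = 11/17.
Σ over the event: 1·2/17 + 3·5/17 + 5·1/17 + 7·3/17 = 43/17.
E[K | K is odd] = (43/17) / (11/17) = 43/11.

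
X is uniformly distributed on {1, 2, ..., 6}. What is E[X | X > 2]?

9/2

Given X > 2, X is equally likely to be any of {3, 4, 5, 6}.
E[X | X > 2] = (3 + 4 + 5 + 6) / 4 = 9/2.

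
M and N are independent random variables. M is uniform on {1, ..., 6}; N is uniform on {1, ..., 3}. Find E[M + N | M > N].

P(M > N) = 2/3.
Summing (M+N)·P(x,y) over outcomes with M > N gives 25/6.
E[M + N | M > N] = (25/6) / (2/3) = 25/4.

25/4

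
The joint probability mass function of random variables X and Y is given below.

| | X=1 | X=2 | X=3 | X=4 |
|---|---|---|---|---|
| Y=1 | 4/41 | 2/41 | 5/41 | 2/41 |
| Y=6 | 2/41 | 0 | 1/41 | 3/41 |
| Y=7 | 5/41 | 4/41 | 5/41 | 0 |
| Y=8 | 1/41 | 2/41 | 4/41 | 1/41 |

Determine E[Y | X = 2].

P(X = 2) = 8/41.
Σ Y·P over the event = 1·(2/41) + 7·(4/41) + 8·(2/41) = 46/41.
E[Y | X = 2] = (46/41) / (8/41) = 23/4.

23/4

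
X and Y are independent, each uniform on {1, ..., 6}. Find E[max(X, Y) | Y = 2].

Outcomes with Y = 2: (1,2), (2,2), (3,2), (4,2), (5,2), (6,2), each with probability 1/36.
E[max(X, Y) | Y = 2] = (2 + 2 + 3 + 4 + 5 + 6) / 6 = 11/3.

11/3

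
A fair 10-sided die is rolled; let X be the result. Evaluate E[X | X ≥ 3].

Given X ≥ 3, X is equally likely to be any of {3, 4, 5, 6, 7, 8, 9, 10}.
E[X | X ≥ 3] = (3 + 4 + 5 + 6 + 7 + 8 + 9 + 10) / 8 = 13/2.

13/2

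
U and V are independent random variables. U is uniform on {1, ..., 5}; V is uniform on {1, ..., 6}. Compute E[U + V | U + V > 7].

P(U + V > 7) = 1/3.
Summing (U+V)·P(x,y) over outcomes with U + V > 7 gives 3.
E[U + V | U + V > 7] = (3) / (1/3) = 9.

9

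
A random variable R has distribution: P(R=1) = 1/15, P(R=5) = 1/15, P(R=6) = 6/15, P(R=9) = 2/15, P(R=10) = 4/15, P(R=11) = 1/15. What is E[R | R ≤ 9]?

P(R ≤ 9) = 2/3.
Σ over the event: 1·1/15 + 5·1/15 + 6·2/5 + 9·2/15 = 4.
E[R | R ≤ 9] = (4) / (2/3) = 6.

6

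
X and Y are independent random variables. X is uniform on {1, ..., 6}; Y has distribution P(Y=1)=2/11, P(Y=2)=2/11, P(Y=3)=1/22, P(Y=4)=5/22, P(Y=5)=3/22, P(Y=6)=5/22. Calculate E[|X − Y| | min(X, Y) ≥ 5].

P(min(X, Y) ≥ 5) = 4/33.
Summing |X−Y|·P(x,y) over outcomes with min(X, Y) ≥ 5 gives 2/33.
E[|X − Y| | min(X, Y) ≥ 5] = (2/33) / (4/33) = 1/2.

1/2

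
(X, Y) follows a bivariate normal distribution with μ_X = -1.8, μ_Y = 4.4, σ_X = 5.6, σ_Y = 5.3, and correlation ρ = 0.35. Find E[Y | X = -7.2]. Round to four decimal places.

2.6113

For a bivariate normal, E[Y | X=x] = μ_Y + ρ·(σ_Y/σ_X)·(x − μ_X).
E[Y | X=-7.2] = 4.4 + (0.35)·(5.3/5.6)·(-7.2 − (-1.8)) = 4.4 + (0.33125)·(-5.4) = 2.6113.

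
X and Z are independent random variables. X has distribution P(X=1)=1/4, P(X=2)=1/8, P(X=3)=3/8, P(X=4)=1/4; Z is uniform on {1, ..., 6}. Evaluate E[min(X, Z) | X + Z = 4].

7/6

P(X + Z = 4) = 1/8.
Summing min(X,Z)·P(x,y) over outcomes with X + Z = 4 gives 7/48.
E[min(X, Z) | X + Z = 4] = (7/48) / (1/8) = 7/6.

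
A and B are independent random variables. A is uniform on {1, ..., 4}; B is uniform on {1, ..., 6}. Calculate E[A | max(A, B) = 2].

Outcomes with max(A, B) = 2: (1,2), (2,1), (2,2), each with probability 1/24.
E[A | max(A, B) = 2] = (1 + 2 + 2) / 3 = 5/3.

5/3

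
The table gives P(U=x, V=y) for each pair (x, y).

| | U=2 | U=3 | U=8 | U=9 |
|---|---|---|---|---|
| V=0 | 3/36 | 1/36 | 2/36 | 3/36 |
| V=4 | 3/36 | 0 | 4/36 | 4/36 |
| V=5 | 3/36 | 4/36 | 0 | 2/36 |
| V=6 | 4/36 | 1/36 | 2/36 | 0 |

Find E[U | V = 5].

4

P(V = 5) = 1/4.
Σ U·P over the event = 2·(3/36) + 3·(4/36) + 9·(2/36) = 1.
E[U | V = 5] = (1) / (1/4) = 4.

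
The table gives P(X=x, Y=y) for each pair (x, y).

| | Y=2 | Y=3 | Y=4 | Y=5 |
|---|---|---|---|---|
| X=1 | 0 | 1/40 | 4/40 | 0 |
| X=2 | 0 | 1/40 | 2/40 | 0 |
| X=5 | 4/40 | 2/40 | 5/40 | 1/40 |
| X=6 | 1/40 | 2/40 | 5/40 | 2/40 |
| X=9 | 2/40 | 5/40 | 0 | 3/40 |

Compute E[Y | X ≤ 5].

69/20

P(X ≤ 5) = 1/2.
Σ Y·P over the event = 3·(1/40) + 4·(4/40) + 3·(1/40) + 4·(2/40) + 2·(4/40) + 3·(2/40) + 4·(5/40) + 5·(1/40) = 69/40.
E[Y | X ≤ 5] = (69/40) / (1/2) = 69/20.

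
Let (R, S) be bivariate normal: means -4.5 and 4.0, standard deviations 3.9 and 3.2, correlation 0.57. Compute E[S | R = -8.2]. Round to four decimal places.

2.2695

The regression of S on R has slope ρ·σ_S/σ_R and passes through (μ_R, μ_S).
E[S | R=-8.2] = 4.0 + (0.57)·(3.2/3.9)·(-8.2 − (-4.5)) = 4.0 + (0.46769)·(-3.7) = 2.2695.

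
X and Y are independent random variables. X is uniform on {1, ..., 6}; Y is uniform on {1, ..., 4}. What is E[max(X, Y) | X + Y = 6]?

P(X + Y = 6) = 1/6.
Summing max(X,Y)·P(x,y) over outcomes with X + Y = 6 gives 2/3.
E[max(X, Y) | X + Y = 6] = (2/3) / (1/6) = 4.

4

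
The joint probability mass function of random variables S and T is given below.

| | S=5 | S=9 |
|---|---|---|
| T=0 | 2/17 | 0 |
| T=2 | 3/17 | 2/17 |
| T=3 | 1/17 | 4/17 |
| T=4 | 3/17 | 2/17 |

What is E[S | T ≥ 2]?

107/15

P(T ≥ 2) = 15/17.
Σ S·P over the event = 5·(3/17) + 5·(1/17) + 5·(3/17) + 9·(2/17) + 9·(4/17) + 9·(2/17) = 107/17.
E[S | T ≥ 2] = (107/17) / (15/17) = 107/15.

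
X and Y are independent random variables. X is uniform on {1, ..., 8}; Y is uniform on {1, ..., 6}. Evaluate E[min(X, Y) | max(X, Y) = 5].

25/9

Outcomes with max(X, Y) = 5: (1,5), (2,5), (3,5), (4,5), (5,1), (5,2), (5,3), (5,4), (5,5), each with probability 1/48.
E[min(X, Y) | max(X, Y) = 5] = (1 + 2 + 3 + 4 + 1 + 2 + 3 + 4 + 5) / 9 = 25/9.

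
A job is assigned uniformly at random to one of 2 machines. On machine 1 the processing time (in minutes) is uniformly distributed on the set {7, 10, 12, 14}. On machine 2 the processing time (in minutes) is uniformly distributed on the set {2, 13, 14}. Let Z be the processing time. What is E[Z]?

E[Z | machine 1] = (7+10+12+14)/4 = 43/4.
E[Z | machine 2] = (2+13+14)/3 = 29/3.
By the law of total expectation,
E[Z] = (1/2)·(43/4) + (1/2)·(29/3) = 245/24.

245/24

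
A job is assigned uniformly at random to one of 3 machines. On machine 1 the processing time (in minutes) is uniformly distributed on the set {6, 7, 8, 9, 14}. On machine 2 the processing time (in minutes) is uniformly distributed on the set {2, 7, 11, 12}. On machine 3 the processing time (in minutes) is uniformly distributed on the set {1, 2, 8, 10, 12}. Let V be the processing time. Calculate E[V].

39/5

E[V | machine 1] = (6+7+8+9+14)/5 = 44/5.
E[V | machine 2] = (2+7+11+12)/4 = 8.
E[V | machine 3] = (1+2+8+10+12)/5 = 33/5.
E[V] = (1/3)·(44/5) + (1/3)·(8) + (1/3)·(33/5) = 39/5.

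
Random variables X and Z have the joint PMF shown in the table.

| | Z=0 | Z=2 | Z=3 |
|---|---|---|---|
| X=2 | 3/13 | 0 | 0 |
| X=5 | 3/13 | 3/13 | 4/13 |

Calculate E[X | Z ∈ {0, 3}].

41/10

P(Z ∈ {0, 3}) = 10/13.
Summing X·P(X=x,Z=y) over the conditioning event gives 41/13.
E[X | Z ∈ {0, 3}] = (41/13) / (10/13) = 41/10.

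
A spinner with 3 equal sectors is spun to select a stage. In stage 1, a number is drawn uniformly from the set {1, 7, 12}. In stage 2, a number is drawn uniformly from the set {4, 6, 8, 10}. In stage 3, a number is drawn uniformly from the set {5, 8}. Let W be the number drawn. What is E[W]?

121/18

E[W | stage 1] = (1+7+12)/3 = 20/3.
E[W | stage 2] = (4+6+8+10)/4 = 7.
E[W | stage 3] = (5+8)/2 = 13/2.
By the law of total expectation,
E[W] = (1/3)·(20/3) + (1/3)·(7) + (1/3)·(13/2) = 121/18.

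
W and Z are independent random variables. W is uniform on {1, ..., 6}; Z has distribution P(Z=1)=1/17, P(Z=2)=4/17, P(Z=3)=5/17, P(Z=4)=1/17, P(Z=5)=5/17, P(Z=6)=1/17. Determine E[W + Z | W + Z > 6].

503/59

P(W + Z > 6) = 59/102.
Summing (W+Z)·P(x,y) over outcomes with W + Z > 6 gives 503/102.
E[W + Z | W + Z > 6] = (503/102) / (59/102) = 503/59.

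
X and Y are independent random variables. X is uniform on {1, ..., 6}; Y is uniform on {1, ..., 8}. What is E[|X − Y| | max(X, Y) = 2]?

2/3

P(max(X, Y) = 2) = 1/16.
Summing |X−Y|·P(x,y) over outcomes with max(X, Y) = 2 gives 1/24.
E[|X − Y| | max(X, Y) = 2] = (1/24) / (1/16) = 2/3.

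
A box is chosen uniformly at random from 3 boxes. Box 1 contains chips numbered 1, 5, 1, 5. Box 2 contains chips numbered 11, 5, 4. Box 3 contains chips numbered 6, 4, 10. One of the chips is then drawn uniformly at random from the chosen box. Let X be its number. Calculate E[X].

E[X | box 1] = (1+5+1+5)/4 = 3.
E[X | box 2] = (11+5+4)/3 = 20/3.
E[X | box 3] = (6+4+10)/3 = 20/3.
By the law of total expectation,
E[X] = (1/3)·(3) + (1/3)·(20/3) + (1/3)·(20/3) = 49/9.

49/9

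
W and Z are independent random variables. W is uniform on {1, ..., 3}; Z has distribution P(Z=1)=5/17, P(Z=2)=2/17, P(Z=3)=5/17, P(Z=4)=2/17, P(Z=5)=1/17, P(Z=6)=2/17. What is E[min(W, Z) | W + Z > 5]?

P(W + Z > 5) = 6/17.
Summing min(W,Z)·P(x,y) over outcomes with W + Z > 5 gives 43/51.
E[min(W, Z) | W + Z > 5] = (43/51) / (6/17) = 43/18.

43/18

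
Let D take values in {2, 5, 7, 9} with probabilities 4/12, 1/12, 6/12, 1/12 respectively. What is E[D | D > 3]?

P(D > 3) = 2/3.
Σ over the event: 5·1/12 + 7·1/2 + 9·1/12 = 14/3.
E[D | D > 3] = (14/3) / (2/3) = 7.

7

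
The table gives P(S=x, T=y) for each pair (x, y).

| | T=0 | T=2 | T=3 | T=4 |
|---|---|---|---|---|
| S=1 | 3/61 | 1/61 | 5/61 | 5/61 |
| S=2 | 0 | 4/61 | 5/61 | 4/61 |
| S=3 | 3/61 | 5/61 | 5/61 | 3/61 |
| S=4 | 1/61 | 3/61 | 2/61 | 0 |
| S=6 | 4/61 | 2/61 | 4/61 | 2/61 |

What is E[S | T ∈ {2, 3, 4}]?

72/25

P(T ∈ {2, 3, 4}) = 50/61.
Summing S·P(S=x,T=y) over the conditioning event gives 144/61.
E[S | T ∈ {2, 3, 4}] = (144/61) / (50/61) = 72/25.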